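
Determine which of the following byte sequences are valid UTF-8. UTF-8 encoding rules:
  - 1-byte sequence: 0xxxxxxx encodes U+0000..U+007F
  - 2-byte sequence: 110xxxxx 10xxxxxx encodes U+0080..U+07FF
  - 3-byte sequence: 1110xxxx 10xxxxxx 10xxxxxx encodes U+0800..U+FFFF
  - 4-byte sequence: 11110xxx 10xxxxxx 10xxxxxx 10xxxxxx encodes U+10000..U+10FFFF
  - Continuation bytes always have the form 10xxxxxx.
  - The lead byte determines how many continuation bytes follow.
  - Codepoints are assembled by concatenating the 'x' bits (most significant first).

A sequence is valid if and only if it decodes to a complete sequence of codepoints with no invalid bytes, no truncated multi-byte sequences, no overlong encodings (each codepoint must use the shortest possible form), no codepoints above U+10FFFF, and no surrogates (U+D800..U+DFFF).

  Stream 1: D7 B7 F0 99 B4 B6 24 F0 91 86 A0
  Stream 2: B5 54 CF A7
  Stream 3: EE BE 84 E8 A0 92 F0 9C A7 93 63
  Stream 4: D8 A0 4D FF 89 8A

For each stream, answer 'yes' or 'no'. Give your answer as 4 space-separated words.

Answer: yes no yes no

Derivation:
Stream 1: decodes cleanly. VALID
Stream 2: error at byte offset 0. INVALID
Stream 3: decodes cleanly. VALID
Stream 4: error at byte offset 3. INVALID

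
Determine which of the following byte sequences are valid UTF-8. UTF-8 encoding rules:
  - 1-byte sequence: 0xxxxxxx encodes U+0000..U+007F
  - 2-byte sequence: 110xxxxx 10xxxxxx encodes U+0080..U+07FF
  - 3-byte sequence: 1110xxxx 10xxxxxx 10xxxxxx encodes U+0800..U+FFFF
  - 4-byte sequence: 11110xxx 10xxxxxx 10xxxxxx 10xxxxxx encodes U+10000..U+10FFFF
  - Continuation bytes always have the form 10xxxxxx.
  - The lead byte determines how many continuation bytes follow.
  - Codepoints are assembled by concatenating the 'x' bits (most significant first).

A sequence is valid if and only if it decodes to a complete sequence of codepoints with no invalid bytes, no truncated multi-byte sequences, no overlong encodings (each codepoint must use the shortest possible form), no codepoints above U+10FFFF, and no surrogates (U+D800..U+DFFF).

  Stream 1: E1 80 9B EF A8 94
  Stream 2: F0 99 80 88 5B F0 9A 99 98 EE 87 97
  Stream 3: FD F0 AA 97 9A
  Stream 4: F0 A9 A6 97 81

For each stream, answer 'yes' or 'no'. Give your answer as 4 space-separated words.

Answer: yes yes no no

Derivation:
Stream 1: decodes cleanly. VALID
Stream 2: decodes cleanly. VALID
Stream 3: error at byte offset 0. INVALID
Stream 4: error at byte offset 4. INVALID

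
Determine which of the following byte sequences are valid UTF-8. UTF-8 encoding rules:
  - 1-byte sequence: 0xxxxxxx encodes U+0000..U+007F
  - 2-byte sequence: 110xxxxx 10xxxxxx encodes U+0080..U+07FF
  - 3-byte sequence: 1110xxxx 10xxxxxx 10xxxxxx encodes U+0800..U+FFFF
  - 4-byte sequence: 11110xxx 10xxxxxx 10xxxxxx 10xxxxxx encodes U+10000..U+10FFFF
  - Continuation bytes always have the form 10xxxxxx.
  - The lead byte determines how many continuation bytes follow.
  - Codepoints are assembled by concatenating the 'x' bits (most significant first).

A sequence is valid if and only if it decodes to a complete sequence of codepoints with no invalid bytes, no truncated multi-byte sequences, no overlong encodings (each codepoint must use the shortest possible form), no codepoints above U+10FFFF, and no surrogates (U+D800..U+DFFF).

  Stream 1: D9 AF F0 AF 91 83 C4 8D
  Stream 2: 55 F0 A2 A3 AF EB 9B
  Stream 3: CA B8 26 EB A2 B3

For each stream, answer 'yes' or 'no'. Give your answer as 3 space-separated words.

Stream 1: decodes cleanly. VALID
Stream 2: error at byte offset 7. INVALID
Stream 3: decodes cleanly. VALID

Answer: yes no yes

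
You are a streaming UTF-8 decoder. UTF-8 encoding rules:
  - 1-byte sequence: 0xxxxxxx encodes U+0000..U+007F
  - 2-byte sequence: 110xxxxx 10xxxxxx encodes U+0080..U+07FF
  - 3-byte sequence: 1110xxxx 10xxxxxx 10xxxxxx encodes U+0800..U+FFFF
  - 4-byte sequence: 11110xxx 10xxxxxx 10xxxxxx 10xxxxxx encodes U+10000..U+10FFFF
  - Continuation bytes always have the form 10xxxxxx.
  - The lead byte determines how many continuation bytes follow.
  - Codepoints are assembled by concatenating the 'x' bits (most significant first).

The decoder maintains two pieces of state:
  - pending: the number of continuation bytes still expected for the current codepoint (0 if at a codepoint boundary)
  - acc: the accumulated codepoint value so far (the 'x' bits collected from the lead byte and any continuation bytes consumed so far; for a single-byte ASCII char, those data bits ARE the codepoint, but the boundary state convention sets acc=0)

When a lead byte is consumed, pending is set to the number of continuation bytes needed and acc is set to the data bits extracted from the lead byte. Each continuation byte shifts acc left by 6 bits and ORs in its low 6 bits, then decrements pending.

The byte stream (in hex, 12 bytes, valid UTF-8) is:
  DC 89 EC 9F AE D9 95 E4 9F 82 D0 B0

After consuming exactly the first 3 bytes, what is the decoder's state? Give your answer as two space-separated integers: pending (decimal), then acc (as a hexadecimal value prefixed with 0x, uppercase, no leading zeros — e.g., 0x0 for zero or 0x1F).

Answer: 2 0xC

Derivation:
Byte[0]=DC: 2-byte lead. pending=1, acc=0x1C
Byte[1]=89: continuation. acc=(acc<<6)|0x09=0x709, pending=0
Byte[2]=EC: 3-byte lead. pending=2, acc=0xC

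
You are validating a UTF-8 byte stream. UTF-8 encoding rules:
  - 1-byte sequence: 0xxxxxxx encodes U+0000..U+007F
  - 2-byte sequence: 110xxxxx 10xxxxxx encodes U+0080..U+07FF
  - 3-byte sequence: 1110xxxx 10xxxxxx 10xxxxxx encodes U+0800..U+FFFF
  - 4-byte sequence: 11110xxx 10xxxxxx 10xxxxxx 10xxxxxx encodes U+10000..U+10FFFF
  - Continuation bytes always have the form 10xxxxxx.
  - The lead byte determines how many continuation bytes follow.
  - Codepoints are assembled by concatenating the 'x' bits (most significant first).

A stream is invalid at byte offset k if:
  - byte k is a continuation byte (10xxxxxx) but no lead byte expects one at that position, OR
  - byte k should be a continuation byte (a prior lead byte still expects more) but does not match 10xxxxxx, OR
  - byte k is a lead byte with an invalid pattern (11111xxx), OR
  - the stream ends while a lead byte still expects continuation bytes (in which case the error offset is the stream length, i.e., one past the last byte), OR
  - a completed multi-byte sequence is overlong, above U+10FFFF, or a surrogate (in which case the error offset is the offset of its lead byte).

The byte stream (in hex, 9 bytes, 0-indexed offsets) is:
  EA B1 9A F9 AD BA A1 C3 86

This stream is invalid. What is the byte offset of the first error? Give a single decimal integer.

Answer: 3

Derivation:
Byte[0]=EA: 3-byte lead, need 2 cont bytes. acc=0xA
Byte[1]=B1: continuation. acc=(acc<<6)|0x31=0x2B1
Byte[2]=9A: continuation. acc=(acc<<6)|0x1A=0xAC5A
Completed: cp=U+AC5A (starts at byte 0)
Byte[3]=F9: INVALID lead byte (not 0xxx/110x/1110/11110)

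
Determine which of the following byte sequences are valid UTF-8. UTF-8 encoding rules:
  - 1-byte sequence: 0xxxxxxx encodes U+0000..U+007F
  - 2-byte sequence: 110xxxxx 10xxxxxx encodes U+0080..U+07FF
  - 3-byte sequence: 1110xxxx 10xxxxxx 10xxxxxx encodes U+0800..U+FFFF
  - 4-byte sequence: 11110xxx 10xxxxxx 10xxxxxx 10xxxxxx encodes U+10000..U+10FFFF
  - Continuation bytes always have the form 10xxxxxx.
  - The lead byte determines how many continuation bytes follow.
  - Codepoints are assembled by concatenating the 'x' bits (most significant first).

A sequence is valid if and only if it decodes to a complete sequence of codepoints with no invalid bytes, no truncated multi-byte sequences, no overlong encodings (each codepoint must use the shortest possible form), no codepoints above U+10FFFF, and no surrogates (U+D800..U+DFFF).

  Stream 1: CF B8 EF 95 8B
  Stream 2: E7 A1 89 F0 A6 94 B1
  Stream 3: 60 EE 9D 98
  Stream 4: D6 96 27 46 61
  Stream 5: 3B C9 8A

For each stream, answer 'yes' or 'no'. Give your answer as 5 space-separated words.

Stream 1: decodes cleanly. VALID
Stream 2: decodes cleanly. VALID
Stream 3: decodes cleanly. VALID
Stream 4: decodes cleanly. VALID
Stream 5: decodes cleanly. VALID

Answer: yes yes yes yes yes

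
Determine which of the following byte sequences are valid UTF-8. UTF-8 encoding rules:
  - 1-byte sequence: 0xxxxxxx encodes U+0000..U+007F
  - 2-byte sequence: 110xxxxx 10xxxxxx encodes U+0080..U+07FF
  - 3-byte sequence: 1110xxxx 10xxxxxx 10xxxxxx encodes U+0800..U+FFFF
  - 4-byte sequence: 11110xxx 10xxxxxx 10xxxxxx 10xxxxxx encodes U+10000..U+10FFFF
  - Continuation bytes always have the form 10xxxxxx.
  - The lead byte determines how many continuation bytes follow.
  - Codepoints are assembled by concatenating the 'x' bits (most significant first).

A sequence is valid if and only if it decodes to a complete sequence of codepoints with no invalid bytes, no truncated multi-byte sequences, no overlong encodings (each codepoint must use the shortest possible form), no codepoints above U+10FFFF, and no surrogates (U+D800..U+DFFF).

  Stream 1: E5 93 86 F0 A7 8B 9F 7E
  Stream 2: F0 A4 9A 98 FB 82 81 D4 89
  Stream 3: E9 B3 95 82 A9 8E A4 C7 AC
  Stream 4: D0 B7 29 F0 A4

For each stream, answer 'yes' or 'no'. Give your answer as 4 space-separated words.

Answer: yes no no no

Derivation:
Stream 1: decodes cleanly. VALID
Stream 2: error at byte offset 4. INVALID
Stream 3: error at byte offset 3. INVALID
Stream 4: error at byte offset 5. INVALID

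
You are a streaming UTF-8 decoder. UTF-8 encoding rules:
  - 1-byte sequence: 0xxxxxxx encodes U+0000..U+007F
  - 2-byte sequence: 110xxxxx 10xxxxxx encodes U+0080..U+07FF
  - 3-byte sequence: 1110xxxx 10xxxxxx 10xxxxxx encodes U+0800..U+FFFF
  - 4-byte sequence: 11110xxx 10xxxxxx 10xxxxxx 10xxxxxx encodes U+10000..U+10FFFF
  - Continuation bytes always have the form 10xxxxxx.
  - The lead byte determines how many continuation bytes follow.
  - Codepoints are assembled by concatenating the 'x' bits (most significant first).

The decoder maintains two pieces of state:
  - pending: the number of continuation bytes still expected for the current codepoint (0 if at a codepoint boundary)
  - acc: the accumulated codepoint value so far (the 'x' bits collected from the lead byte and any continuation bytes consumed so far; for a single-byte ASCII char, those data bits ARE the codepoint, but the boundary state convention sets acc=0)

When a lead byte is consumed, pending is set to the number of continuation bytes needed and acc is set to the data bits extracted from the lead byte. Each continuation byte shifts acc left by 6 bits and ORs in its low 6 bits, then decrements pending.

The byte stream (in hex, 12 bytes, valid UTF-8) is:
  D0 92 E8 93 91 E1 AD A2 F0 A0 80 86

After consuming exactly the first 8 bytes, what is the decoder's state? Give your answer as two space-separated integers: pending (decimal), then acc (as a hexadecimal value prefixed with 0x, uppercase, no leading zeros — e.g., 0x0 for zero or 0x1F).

Answer: 0 0x1B62

Derivation:
Byte[0]=D0: 2-byte lead. pending=1, acc=0x10
Byte[1]=92: continuation. acc=(acc<<6)|0x12=0x412, pending=0
Byte[2]=E8: 3-byte lead. pending=2, acc=0x8
Byte[3]=93: continuation. acc=(acc<<6)|0x13=0x213, pending=1
Byte[4]=91: continuation. acc=(acc<<6)|0x11=0x84D1, pending=0
Byte[5]=E1: 3-byte lead. pending=2, acc=0x1
Byte[6]=AD: continuation. acc=(acc<<6)|0x2D=0x6D, pending=1
Byte[7]=A2: continuation. acc=(acc<<6)|0x22=0x1B62, pending=0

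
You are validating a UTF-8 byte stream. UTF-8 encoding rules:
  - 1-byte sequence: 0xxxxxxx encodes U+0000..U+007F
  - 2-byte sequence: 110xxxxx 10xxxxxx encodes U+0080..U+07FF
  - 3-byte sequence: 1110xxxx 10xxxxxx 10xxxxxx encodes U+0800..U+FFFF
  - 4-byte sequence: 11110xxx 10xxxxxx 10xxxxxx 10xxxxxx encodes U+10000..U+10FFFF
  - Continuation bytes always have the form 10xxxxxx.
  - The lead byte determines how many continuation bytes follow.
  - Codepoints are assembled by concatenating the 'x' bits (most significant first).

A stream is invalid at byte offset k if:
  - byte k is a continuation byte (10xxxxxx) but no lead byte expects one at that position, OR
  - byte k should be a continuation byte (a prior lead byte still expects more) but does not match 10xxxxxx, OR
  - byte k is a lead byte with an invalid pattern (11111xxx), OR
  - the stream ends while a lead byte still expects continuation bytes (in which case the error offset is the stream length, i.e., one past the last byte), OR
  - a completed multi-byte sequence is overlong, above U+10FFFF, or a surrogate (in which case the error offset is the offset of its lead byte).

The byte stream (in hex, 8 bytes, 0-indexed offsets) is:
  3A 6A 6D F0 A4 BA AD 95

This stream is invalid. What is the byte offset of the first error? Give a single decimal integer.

Answer: 7

Derivation:
Byte[0]=3A: 1-byte ASCII. cp=U+003A
Byte[1]=6A: 1-byte ASCII. cp=U+006A
Byte[2]=6D: 1-byte ASCII. cp=U+006D
Byte[3]=F0: 4-byte lead, need 3 cont bytes. acc=0x0
Byte[4]=A4: continuation. acc=(acc<<6)|0x24=0x24
Byte[5]=BA: continuation. acc=(acc<<6)|0x3A=0x93A
Byte[6]=AD: continuation. acc=(acc<<6)|0x2D=0x24EAD
Completed: cp=U+24EAD (starts at byte 3)
Byte[7]=95: INVALID lead byte (not 0xxx/110x/1110/11110)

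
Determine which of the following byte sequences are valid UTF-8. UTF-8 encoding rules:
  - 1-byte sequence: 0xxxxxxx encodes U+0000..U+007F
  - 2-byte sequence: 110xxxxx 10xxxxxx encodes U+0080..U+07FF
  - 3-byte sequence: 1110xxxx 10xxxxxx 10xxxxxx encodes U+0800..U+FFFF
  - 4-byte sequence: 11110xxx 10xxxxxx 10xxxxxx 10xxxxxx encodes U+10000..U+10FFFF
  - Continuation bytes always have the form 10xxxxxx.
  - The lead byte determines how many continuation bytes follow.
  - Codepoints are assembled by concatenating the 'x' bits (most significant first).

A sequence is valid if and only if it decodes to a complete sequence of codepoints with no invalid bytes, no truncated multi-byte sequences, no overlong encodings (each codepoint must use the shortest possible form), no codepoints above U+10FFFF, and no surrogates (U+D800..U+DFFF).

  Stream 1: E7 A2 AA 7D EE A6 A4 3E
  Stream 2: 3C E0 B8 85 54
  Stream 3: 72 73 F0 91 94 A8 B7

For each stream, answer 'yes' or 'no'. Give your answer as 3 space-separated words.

Answer: yes yes no

Derivation:
Stream 1: decodes cleanly. VALID
Stream 2: decodes cleanly. VALID
Stream 3: error at byte offset 6. INVALID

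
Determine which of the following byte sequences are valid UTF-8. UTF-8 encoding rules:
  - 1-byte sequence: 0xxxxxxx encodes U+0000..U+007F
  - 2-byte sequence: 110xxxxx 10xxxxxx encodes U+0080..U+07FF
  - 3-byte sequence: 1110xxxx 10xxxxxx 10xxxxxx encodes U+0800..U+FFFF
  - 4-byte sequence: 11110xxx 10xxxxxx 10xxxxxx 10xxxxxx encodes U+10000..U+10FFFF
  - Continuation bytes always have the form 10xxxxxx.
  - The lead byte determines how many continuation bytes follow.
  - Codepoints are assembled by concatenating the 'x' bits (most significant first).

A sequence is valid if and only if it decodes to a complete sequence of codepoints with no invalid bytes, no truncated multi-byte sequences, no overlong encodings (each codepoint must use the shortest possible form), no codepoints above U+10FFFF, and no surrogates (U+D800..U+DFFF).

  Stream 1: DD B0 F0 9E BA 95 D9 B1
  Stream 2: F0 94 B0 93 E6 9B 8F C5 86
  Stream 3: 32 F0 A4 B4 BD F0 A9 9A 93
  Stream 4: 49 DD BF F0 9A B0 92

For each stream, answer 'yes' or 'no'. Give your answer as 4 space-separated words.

Answer: yes yes yes yes

Derivation:
Stream 1: decodes cleanly. VALID
Stream 2: decodes cleanly. VALID
Stream 3: decodes cleanly. VALID
Stream 4: decodes cleanly. VALID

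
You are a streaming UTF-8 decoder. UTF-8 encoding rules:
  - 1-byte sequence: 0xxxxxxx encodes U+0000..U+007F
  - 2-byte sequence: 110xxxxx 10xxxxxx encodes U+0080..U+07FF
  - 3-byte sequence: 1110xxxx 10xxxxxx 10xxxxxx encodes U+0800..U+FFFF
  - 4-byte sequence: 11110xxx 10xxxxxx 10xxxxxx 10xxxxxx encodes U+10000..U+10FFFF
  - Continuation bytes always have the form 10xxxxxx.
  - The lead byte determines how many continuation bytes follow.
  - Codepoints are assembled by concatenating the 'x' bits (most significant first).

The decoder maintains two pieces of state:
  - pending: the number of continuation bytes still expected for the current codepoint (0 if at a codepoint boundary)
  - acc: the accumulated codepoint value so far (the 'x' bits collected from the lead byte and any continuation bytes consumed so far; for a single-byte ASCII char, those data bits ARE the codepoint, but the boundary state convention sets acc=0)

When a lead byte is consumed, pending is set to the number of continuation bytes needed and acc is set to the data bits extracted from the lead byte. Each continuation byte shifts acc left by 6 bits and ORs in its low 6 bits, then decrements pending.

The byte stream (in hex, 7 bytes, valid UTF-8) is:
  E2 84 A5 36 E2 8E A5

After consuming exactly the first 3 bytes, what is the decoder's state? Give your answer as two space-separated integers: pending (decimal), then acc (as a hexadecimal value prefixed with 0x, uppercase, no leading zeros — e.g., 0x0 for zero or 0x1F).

Byte[0]=E2: 3-byte lead. pending=2, acc=0x2
Byte[1]=84: continuation. acc=(acc<<6)|0x04=0x84, pending=1
Byte[2]=A5: continuation. acc=(acc<<6)|0x25=0x2125, pending=0

Answer: 0 0x2125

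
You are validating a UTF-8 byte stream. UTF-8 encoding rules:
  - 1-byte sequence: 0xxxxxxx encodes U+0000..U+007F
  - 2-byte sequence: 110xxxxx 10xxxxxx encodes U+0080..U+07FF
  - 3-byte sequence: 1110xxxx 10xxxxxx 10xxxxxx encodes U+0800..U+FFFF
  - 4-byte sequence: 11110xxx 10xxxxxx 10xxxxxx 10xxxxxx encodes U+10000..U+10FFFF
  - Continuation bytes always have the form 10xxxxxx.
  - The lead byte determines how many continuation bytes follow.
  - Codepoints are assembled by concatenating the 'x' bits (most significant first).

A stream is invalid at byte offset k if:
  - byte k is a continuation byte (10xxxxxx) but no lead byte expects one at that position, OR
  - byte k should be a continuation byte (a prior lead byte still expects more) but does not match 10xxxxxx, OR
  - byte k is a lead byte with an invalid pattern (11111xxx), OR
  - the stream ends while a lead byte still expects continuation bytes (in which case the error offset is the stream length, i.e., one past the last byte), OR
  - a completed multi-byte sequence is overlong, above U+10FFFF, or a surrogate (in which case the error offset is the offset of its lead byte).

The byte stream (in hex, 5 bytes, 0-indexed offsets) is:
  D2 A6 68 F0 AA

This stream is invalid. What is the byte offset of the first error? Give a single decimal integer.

Byte[0]=D2: 2-byte lead, need 1 cont bytes. acc=0x12
Byte[1]=A6: continuation. acc=(acc<<6)|0x26=0x4A6
Completed: cp=U+04A6 (starts at byte 0)
Byte[2]=68: 1-byte ASCII. cp=U+0068
Byte[3]=F0: 4-byte lead, need 3 cont bytes. acc=0x0
Byte[4]=AA: continuation. acc=(acc<<6)|0x2A=0x2A
Byte[5]: stream ended, expected continuation. INVALID

Answer: 5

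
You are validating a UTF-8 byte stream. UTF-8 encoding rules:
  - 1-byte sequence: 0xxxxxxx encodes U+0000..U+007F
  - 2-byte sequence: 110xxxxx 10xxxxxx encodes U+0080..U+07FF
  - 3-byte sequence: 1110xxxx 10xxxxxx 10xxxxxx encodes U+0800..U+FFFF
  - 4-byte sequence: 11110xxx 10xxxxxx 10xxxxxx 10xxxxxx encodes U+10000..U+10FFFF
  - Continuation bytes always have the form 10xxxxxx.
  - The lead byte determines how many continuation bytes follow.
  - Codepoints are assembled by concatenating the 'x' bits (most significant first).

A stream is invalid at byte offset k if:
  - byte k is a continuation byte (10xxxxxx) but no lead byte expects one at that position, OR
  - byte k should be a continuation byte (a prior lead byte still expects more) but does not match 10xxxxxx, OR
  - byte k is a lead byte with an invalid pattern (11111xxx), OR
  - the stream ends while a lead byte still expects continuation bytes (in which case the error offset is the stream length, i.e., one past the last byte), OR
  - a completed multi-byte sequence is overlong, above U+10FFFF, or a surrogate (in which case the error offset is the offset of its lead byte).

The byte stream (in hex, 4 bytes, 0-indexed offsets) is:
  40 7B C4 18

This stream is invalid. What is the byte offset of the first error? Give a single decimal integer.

Byte[0]=40: 1-byte ASCII. cp=U+0040
Byte[1]=7B: 1-byte ASCII. cp=U+007B
Byte[2]=C4: 2-byte lead, need 1 cont bytes. acc=0x4
Byte[3]=18: expected 10xxxxxx continuation. INVALID

Answer: 3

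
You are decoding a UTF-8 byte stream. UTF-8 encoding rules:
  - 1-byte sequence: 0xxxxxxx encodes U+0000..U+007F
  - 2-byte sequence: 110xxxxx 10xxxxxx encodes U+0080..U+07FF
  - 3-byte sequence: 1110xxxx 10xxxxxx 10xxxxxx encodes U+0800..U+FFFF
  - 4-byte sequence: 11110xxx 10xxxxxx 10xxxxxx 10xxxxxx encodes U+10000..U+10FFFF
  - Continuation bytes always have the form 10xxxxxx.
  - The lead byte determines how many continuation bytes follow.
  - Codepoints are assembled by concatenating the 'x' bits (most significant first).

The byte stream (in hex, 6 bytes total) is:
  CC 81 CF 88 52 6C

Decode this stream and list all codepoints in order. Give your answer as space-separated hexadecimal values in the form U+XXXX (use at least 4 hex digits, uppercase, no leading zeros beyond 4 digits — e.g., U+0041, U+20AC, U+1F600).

Byte[0]=CC: 2-byte lead, need 1 cont bytes. acc=0xC
Byte[1]=81: continuation. acc=(acc<<6)|0x01=0x301
Completed: cp=U+0301 (starts at byte 0)
Byte[2]=CF: 2-byte lead, need 1 cont bytes. acc=0xF
Byte[3]=88: continuation. acc=(acc<<6)|0x08=0x3C8
Completed: cp=U+03C8 (starts at byte 2)
Byte[4]=52: 1-byte ASCII. cp=U+0052
Byte[5]=6C: 1-byte ASCII. cp=U+006C

Answer: U+0301 U+03C8 U+0052 U+006C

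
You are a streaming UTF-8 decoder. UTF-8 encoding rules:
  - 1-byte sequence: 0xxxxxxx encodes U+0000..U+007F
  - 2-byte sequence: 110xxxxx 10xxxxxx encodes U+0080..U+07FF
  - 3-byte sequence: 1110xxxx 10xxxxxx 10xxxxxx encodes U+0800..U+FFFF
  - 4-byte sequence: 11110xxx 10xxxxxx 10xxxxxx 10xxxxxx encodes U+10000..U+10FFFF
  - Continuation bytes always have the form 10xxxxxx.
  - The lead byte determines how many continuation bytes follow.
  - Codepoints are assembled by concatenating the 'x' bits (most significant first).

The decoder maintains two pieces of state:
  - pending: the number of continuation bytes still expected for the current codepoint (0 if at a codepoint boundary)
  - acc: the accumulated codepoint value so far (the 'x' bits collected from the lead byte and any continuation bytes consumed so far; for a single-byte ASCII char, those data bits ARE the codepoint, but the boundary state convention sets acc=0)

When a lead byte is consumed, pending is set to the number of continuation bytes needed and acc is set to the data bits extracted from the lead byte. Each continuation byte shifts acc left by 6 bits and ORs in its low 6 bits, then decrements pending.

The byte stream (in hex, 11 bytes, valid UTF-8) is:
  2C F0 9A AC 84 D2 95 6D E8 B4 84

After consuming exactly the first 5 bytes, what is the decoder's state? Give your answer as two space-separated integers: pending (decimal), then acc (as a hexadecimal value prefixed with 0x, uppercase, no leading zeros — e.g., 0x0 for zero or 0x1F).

Answer: 0 0x1AB04

Derivation:
Byte[0]=2C: 1-byte. pending=0, acc=0x0
Byte[1]=F0: 4-byte lead. pending=3, acc=0x0
Byte[2]=9A: continuation. acc=(acc<<6)|0x1A=0x1A, pending=2
Byte[3]=AC: continuation. acc=(acc<<6)|0x2C=0x6AC, pending=1
Byte[4]=84: continuation. acc=(acc<<6)|0x04=0x1AB04, pending=0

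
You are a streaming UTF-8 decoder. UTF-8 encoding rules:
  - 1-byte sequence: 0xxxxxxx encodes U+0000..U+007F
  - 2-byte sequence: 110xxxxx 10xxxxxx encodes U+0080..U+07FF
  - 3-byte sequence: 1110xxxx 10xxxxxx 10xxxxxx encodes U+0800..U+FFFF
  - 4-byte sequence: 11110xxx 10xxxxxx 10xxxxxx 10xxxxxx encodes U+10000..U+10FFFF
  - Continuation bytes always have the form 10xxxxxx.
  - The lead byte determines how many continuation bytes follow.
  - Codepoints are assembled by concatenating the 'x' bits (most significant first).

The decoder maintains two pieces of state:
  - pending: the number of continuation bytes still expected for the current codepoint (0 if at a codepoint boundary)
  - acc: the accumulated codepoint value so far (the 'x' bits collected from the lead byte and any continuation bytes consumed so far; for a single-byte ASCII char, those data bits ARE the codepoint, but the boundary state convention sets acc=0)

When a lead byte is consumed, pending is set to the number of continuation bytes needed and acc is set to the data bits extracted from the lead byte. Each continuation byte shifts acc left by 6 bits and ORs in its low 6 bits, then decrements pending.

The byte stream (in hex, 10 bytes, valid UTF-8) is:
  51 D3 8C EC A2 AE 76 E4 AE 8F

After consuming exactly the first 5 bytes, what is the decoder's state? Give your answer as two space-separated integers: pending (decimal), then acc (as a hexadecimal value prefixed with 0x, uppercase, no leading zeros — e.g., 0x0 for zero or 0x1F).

Byte[0]=51: 1-byte. pending=0, acc=0x0
Byte[1]=D3: 2-byte lead. pending=1, acc=0x13
Byte[2]=8C: continuation. acc=(acc<<6)|0x0C=0x4CC, pending=0
Byte[3]=EC: 3-byte lead. pending=2, acc=0xC
Byte[4]=A2: continuation. acc=(acc<<6)|0x22=0x322, pending=1

Answer: 1 0x322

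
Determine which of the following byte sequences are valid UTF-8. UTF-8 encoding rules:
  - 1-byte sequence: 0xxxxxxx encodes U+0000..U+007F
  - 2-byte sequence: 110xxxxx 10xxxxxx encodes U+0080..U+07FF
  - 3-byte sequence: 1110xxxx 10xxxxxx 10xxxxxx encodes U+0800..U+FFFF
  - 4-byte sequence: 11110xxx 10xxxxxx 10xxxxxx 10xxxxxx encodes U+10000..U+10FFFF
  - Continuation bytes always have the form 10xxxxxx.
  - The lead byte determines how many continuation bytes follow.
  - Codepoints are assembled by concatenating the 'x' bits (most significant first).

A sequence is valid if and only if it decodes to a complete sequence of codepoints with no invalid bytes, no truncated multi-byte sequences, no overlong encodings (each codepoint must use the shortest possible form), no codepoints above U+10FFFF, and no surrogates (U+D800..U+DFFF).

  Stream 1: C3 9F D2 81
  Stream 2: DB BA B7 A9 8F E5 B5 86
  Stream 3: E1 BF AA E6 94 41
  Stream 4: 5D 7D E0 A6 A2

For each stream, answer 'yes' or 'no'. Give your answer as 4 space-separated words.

Stream 1: decodes cleanly. VALID
Stream 2: error at byte offset 2. INVALID
Stream 3: error at byte offset 5. INVALID
Stream 4: decodes cleanly. VALID

Answer: yes no no yes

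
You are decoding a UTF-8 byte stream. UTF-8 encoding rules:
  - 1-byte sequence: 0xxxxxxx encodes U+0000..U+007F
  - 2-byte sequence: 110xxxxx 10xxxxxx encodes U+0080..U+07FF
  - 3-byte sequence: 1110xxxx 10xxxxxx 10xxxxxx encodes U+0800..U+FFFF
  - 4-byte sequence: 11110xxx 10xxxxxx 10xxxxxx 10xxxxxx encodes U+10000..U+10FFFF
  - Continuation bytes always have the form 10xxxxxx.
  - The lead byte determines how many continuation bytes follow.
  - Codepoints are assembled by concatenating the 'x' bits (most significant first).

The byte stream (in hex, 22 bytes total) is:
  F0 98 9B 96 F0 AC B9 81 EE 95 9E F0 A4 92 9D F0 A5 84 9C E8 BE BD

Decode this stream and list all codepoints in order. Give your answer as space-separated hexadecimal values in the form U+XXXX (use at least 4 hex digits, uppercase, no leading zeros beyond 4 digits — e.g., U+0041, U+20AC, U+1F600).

Byte[0]=F0: 4-byte lead, need 3 cont bytes. acc=0x0
Byte[1]=98: continuation. acc=(acc<<6)|0x18=0x18
Byte[2]=9B: continuation. acc=(acc<<6)|0x1B=0x61B
Byte[3]=96: continuation. acc=(acc<<6)|0x16=0x186D6
Completed: cp=U+186D6 (starts at byte 0)
Byte[4]=F0: 4-byte lead, need 3 cont bytes. acc=0x0
Byte[5]=AC: continuation. acc=(acc<<6)|0x2C=0x2C
Byte[6]=B9: continuation. acc=(acc<<6)|0x39=0xB39
Byte[7]=81: continuation. acc=(acc<<6)|0x01=0x2CE41
Completed: cp=U+2CE41 (starts at byte 4)
Byte[8]=EE: 3-byte lead, need 2 cont bytes. acc=0xE
Byte[9]=95: continuation. acc=(acc<<6)|0x15=0x395
Byte[10]=9E: continuation. acc=(acc<<6)|0x1E=0xE55E
Completed: cp=U+E55E (starts at byte 8)
Byte[11]=F0: 4-byte lead, need 3 cont bytes. acc=0x0
Byte[12]=A4: continuation. acc=(acc<<6)|0x24=0x24
Byte[13]=92: continuation. acc=(acc<<6)|0x12=0x912
Byte[14]=9D: continuation. acc=(acc<<6)|0x1D=0x2449D
Completed: cp=U+2449D (starts at byte 11)
Byte[15]=F0: 4-byte lead, need 3 cont bytes. acc=0x0
Byte[16]=A5: continuation. acc=(acc<<6)|0x25=0x25
Byte[17]=84: continuation. acc=(acc<<6)|0x04=0x944
Byte[18]=9C: continuation. acc=(acc<<6)|0x1C=0x2511C
Completed: cp=U+2511C (starts at byte 15)
Byte[19]=E8: 3-byte lead, need 2 cont bytes. acc=0x8
Byte[20]=BE: continuation. acc=(acc<<6)|0x3E=0x23E
Byte[21]=BD: continuation. acc=(acc<<6)|0x3D=0x8FBD
Completed: cp=U+8FBD (starts at byte 19)

Answer: U+186D6 U+2CE41 U+E55E U+2449D U+2511C U+8FBD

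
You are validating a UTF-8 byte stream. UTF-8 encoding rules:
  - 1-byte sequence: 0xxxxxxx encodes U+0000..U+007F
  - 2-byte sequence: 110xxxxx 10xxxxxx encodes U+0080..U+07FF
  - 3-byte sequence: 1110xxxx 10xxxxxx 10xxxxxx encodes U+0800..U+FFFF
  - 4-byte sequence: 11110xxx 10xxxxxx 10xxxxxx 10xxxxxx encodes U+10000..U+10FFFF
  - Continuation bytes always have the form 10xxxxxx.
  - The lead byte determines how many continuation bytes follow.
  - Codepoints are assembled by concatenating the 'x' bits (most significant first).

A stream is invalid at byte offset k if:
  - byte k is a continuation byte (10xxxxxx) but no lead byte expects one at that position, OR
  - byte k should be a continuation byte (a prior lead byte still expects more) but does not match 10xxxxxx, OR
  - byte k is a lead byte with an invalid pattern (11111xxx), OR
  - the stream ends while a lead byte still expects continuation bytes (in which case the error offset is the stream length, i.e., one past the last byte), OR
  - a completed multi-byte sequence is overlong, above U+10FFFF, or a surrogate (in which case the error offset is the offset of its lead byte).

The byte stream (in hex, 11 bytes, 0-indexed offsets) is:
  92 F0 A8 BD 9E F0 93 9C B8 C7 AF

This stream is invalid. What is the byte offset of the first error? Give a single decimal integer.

Answer: 0

Derivation:
Byte[0]=92: INVALID lead byte (not 0xxx/110x/1110/11110)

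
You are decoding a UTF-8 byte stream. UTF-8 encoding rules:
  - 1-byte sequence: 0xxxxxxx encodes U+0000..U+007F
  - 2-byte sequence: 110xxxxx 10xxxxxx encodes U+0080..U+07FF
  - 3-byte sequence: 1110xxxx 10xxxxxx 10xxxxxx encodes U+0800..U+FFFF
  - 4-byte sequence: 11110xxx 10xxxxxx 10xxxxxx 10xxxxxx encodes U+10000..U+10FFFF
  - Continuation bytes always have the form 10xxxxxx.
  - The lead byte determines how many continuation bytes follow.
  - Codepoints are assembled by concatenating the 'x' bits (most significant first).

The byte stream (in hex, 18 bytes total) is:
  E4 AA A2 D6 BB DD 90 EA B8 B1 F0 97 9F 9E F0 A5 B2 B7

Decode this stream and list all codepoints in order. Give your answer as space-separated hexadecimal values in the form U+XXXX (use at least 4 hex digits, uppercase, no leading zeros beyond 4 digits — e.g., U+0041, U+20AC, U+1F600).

Byte[0]=E4: 3-byte lead, need 2 cont bytes. acc=0x4
Byte[1]=AA: continuation. acc=(acc<<6)|0x2A=0x12A
Byte[2]=A2: continuation. acc=(acc<<6)|0x22=0x4AA2
Completed: cp=U+4AA2 (starts at byte 0)
Byte[3]=D6: 2-byte lead, need 1 cont bytes. acc=0x16
Byte[4]=BB: continuation. acc=(acc<<6)|0x3B=0x5BB
Completed: cp=U+05BB (starts at byte 3)
Byte[5]=DD: 2-byte lead, need 1 cont bytes. acc=0x1D
Byte[6]=90: continuation. acc=(acc<<6)|0x10=0x750
Completed: cp=U+0750 (starts at byte 5)
Byte[7]=EA: 3-byte lead, need 2 cont bytes. acc=0xA
Byte[8]=B8: continuation. acc=(acc<<6)|0x38=0x2B8
Byte[9]=B1: continuation. acc=(acc<<6)|0x31=0xAE31
Completed: cp=U+AE31 (starts at byte 7)
Byte[10]=F0: 4-byte lead, need 3 cont bytes. acc=0x0
Byte[11]=97: continuation. acc=(acc<<6)|0x17=0x17
Byte[12]=9F: continuation. acc=(acc<<6)|0x1F=0x5DF
Byte[13]=9E: continuation. acc=(acc<<6)|0x1E=0x177DE
Completed: cp=U+177DE (starts at byte 10)
Byte[14]=F0: 4-byte lead, need 3 cont bytes. acc=0x0
Byte[15]=A5: continuation. acc=(acc<<6)|0x25=0x25
Byte[16]=B2: continuation. acc=(acc<<6)|0x32=0x972
Byte[17]=B7: continuation. acc=(acc<<6)|0x37=0x25CB7
Completed: cp=U+25CB7 (starts at byte 14)

Answer: U+4AA2 U+05BB U+0750 U+AE31 U+177DE U+25CB7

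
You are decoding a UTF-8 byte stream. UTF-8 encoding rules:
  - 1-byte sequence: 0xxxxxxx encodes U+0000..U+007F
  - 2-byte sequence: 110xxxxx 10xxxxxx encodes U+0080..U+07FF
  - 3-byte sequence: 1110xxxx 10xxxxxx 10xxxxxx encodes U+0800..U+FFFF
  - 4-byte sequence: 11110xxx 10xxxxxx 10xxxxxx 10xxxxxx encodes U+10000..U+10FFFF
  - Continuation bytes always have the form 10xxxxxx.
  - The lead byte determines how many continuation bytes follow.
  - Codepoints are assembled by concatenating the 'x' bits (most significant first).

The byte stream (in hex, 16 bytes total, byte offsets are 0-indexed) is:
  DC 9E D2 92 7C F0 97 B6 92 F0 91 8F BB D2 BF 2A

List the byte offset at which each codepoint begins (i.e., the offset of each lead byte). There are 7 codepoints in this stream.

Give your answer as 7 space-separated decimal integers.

Answer: 0 2 4 5 9 13 15

Derivation:
Byte[0]=DC: 2-byte lead, need 1 cont bytes. acc=0x1C
Byte[1]=9E: continuation. acc=(acc<<6)|0x1E=0x71E
Completed: cp=U+071E (starts at byte 0)
Byte[2]=D2: 2-byte lead, need 1 cont bytes. acc=0x12
Byte[3]=92: continuation. acc=(acc<<6)|0x12=0x492
Completed: cp=U+0492 (starts at byte 2)
Byte[4]=7C: 1-byte ASCII. cp=U+007C
Byte[5]=F0: 4-byte lead, need 3 cont bytes. acc=0x0
Byte[6]=97: continuation. acc=(acc<<6)|0x17=0x17
Byte[7]=B6: continuation. acc=(acc<<6)|0x36=0x5F6
Byte[8]=92: continuation. acc=(acc<<6)|0x12=0x17D92
Completed: cp=U+17D92 (starts at byte 5)
Byte[9]=F0: 4-byte lead, need 3 cont bytes. acc=0x0
Byte[10]=91: continuation. acc=(acc<<6)|0x11=0x11
Byte[11]=8F: continuation. acc=(acc<<6)|0x0F=0x44F
Byte[12]=BB: continuation. acc=(acc<<6)|0x3B=0x113FB
Completed: cp=U+113FB (starts at byte 9)
Byte[13]=D2: 2-byte lead, need 1 cont bytes. acc=0x12
Byte[14]=BF: continuation. acc=(acc<<6)|0x3F=0x4BF
Completed: cp=U+04BF (starts at byte 13)
Byte[15]=2A: 1-byte ASCII. cp=U+002A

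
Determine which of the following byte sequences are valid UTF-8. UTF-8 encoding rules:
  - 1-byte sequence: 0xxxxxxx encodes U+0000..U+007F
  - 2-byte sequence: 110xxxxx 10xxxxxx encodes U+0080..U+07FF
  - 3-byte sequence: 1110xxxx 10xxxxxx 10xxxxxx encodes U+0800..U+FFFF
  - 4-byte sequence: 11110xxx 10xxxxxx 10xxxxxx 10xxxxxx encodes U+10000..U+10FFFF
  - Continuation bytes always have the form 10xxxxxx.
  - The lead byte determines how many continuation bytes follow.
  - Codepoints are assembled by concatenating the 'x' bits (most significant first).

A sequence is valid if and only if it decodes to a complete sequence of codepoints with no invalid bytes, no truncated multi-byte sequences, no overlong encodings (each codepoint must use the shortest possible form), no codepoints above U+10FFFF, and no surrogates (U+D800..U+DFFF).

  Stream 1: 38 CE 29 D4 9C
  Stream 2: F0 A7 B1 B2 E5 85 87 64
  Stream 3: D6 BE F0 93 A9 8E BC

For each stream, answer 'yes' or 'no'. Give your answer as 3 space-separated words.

Stream 1: error at byte offset 2. INVALID
Stream 2: decodes cleanly. VALID
Stream 3: error at byte offset 6. INVALID

Answer: no yes no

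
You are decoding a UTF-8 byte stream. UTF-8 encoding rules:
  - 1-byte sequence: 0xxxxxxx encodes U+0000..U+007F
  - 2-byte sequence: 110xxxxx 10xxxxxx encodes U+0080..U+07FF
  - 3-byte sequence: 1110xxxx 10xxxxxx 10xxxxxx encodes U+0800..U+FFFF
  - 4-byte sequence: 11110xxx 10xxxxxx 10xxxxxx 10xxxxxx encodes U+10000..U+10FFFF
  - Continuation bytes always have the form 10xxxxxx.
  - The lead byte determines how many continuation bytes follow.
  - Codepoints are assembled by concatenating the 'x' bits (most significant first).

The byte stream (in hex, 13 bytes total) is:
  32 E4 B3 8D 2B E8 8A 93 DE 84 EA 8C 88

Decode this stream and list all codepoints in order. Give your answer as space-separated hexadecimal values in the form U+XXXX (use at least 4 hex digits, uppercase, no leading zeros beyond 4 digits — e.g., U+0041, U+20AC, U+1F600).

Byte[0]=32: 1-byte ASCII. cp=U+0032
Byte[1]=E4: 3-byte lead, need 2 cont bytes. acc=0x4
Byte[2]=B3: continuation. acc=(acc<<6)|0x33=0x133
Byte[3]=8D: continuation. acc=(acc<<6)|0x0D=0x4CCD
Completed: cp=U+4CCD (starts at byte 1)
Byte[4]=2B: 1-byte ASCII. cp=U+002B
Byte[5]=E8: 3-byte lead, need 2 cont bytes. acc=0x8
Byte[6]=8A: continuation. acc=(acc<<6)|0x0A=0x20A
Byte[7]=93: continuation. acc=(acc<<6)|0x13=0x8293
Completed: cp=U+8293 (starts at byte 5)
Byte[8]=DE: 2-byte lead, need 1 cont bytes. acc=0x1E
Byte[9]=84: continuation. acc=(acc<<6)|0x04=0x784
Completed: cp=U+0784 (starts at byte 8)
Byte[10]=EA: 3-byte lead, need 2 cont bytes. acc=0xA
Byte[11]=8C: continuation. acc=(acc<<6)|0x0C=0x28C
Byte[12]=88: continuation. acc=(acc<<6)|0x08=0xA308
Completed: cp=U+A308 (starts at byte 10)

Answer: U+0032 U+4CCD U+002B U+8293 U+0784 U+A308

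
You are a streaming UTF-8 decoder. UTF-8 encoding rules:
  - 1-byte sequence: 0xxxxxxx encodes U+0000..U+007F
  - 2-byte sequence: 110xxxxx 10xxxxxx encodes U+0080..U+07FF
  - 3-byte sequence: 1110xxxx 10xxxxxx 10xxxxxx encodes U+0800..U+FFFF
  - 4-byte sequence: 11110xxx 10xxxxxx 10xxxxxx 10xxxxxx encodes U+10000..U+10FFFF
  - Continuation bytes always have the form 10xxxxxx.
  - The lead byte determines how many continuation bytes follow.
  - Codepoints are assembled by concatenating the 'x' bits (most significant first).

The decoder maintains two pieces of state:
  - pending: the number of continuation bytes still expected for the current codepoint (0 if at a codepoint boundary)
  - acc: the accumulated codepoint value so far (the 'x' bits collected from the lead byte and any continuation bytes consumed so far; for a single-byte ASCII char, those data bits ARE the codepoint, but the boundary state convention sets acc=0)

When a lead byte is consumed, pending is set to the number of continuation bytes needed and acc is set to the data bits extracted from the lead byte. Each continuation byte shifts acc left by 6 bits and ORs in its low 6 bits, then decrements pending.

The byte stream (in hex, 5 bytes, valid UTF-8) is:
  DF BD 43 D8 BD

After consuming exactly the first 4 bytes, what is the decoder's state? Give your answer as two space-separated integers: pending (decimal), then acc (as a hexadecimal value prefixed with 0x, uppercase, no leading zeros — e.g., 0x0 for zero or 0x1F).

Answer: 1 0x18

Derivation:
Byte[0]=DF: 2-byte lead. pending=1, acc=0x1F
Byte[1]=BD: continuation. acc=(acc<<6)|0x3D=0x7FD, pending=0
Byte[2]=43: 1-byte. pending=0, acc=0x0
Byte[3]=D8: 2-byte lead. pending=1, acc=0x18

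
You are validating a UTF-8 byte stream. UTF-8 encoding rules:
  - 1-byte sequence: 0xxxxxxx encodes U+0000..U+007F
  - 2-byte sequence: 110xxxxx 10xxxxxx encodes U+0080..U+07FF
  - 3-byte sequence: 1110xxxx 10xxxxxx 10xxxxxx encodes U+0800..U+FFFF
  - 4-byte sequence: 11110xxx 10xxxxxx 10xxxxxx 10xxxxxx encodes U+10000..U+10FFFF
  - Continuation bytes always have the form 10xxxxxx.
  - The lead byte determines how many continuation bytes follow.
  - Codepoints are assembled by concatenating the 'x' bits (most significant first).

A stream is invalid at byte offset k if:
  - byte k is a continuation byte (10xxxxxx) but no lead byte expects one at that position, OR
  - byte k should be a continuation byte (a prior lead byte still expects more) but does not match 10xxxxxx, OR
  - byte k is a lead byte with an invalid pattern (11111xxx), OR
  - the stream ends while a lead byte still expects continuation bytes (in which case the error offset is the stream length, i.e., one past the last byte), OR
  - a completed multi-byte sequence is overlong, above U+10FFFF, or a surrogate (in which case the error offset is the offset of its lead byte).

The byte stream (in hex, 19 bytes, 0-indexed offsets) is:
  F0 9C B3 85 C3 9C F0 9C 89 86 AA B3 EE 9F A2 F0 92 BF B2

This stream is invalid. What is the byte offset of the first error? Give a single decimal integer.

Answer: 10

Derivation:
Byte[0]=F0: 4-byte lead, need 3 cont bytes. acc=0x0
Byte[1]=9C: continuation. acc=(acc<<6)|0x1C=0x1C
Byte[2]=B3: continuation. acc=(acc<<6)|0x33=0x733
Byte[3]=85: continuation. acc=(acc<<6)|0x05=0x1CCC5
Completed: cp=U+1CCC5 (starts at byte 0)
Byte[4]=C3: 2-byte lead, need 1 cont bytes. acc=0x3
Byte[5]=9C: continuation. acc=(acc<<6)|0x1C=0xDC
Completed: cp=U+00DC (starts at byte 4)
Byte[6]=F0: 4-byte lead, need 3 cont bytes. acc=0x0
Byte[7]=9C: continuation. acc=(acc<<6)|0x1C=0x1C
Byte[8]=89: continuation. acc=(acc<<6)|0x09=0x709
Byte[9]=86: continuation. acc=(acc<<6)|0x06=0x1C246
Completed: cp=U+1C246 (starts at byte 6)
Byte[10]=AA: INVALID lead byte (not 0xxx/110x/1110/11110)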